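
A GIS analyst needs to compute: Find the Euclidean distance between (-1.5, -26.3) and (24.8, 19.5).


dx=26.3, dy=45.8
d^2 = 26.3^2 + 45.8^2 = 2789.33
d = sqrt(2789.33) = 52.8141

52.8141


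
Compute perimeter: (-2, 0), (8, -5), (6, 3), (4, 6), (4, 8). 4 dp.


Sides: (-2, 0)->(8, -5): sqrt(125) = 11.18034, (8, -5)->(6, 3): sqrt(68) = 8.246211, (6, 3)->(4, 6): sqrt(13) = 3.605551, (4, 6)->(4, 8): sqrt(4) = 2, (4, 8)->(-2, 0): sqrt(100) = 10
Sum = 35.032102
Perimeter = 35.0321

35.0321


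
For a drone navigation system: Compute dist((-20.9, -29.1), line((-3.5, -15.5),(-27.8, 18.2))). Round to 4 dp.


|cross product| = 916.86
|line direction| = sqrt(1726.18) = 41.5473
Distance = 916.86/sqrt(1726.18) = 22.0678

22.0678


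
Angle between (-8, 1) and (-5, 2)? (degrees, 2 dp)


u.v = 42, |u| = sqrt(65) = 8.0623, |v| = sqrt(29) = 5.3852
cos(theta) = u.v/(|u||v|) = 42/sqrt(1885) = 0.967372
theta = acos(0.967372) = 14.68 degrees

14.68 degrees


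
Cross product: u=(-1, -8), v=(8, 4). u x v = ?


u x v = u_x*v_y - u_y*v_x = (-1)*4 - (-8)*8
= (-4) - (-64) = 60

60


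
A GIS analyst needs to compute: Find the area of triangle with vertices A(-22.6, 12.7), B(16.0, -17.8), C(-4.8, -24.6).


Area = |x_A(y_B-y_C) + x_B(y_C-y_A) + x_C(y_A-y_B)|/2
= |(-153.68) + (-596.8) + (-146.4)|/2
= 896.88/2 = 448.44

448.44


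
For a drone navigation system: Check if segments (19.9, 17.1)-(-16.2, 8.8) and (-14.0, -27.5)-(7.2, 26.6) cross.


Cross products: d1=-888.47, d2=888.58, d3=1328.69, d4=-448.36
d1*d2 < 0 and d3*d4 < 0? yes

Yes, they intersect


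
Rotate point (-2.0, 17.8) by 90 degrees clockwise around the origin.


90° CW: (x,y) -> (y, -x)
(-2,17.8) -> (17.8, 2)

(17.8, 2)


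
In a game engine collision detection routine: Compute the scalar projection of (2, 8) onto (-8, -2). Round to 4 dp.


u.v = -32, |v| = sqrt(68) = 8.2462
Scalar projection = u.v / |v| = -32 / sqrt(68) = -3.8806

-3.8806


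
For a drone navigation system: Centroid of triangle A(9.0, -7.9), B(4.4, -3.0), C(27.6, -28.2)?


Centroid = ((x_A+x_B+x_C)/3, (y_A+y_B+y_C)/3)
= ((9+4.4+27.6)/3, ((-7.9)+(-3)+(-28.2))/3)
= (13.6667, -13.0333)

(13.6667, -13.0333)


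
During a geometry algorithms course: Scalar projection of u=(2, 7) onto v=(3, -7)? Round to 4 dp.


u.v = -43, |v| = sqrt(58) = 7.6158
Scalar projection = u.v / |v| = -43 / sqrt(58) = -5.6462

-5.6462


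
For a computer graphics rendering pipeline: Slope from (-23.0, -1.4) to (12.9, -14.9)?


slope = (y2-y1)/(x2-x1) = ((-14.9)-(-1.4))/(12.9-(-23)) = (-13.5)/35.9 = -0.376

-0.376


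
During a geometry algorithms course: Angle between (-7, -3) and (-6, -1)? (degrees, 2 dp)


u.v = 45, |u| = sqrt(58) = 7.6158, |v| = sqrt(37) = 6.0828
cos(theta) = u.v/(|u||v|) = 45/sqrt(2146) = 0.971399
theta = acos(0.971399) = 13.74 degrees

13.74 degrees


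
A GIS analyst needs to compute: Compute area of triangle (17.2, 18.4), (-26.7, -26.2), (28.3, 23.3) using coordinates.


Area = |x_A(y_B-y_C) + x_B(y_C-y_A) + x_C(y_A-y_B)|/2
= |(-851.4) + (-130.83) + 1262.18|/2
= 279.95/2 = 139.975

139.975


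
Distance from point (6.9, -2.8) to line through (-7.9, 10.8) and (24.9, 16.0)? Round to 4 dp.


|cross product| = 523.04
|line direction| = sqrt(1102.88) = 33.2096
Distance = 523.04/sqrt(1102.88) = 15.7496

15.7496


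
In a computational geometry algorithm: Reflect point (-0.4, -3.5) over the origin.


Reflection over origin: (x,y) -> (-x,-y)
(-0.4, -3.5) -> (0.4, 3.5)

(0.4, 3.5)


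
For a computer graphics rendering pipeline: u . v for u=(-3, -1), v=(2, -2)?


u . v = u_x*v_x + u_y*v_y = (-3)*2 + (-1)*(-2)
= (-6) + 2 = -4

-4


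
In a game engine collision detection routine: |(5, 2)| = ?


|u| = sqrt(5^2 + 2^2) = sqrt(29) = 5.3852

5.3852


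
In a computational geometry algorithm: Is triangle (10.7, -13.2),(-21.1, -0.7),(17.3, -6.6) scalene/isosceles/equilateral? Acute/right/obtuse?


Side lengths squared: AB^2=1167.49, BC^2=1509.37, CA^2=87.12
Sorted: [87.12, 1167.49, 1509.37]
By sides: Scalene, By angles: Obtuse

Scalene, Obtuse


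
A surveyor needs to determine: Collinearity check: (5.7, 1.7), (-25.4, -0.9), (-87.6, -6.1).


Cross product: ((-25.4)-5.7)*((-6.1)-1.7) - ((-0.9)-1.7)*((-87.6)-5.7)
= 0

Yes, collinear


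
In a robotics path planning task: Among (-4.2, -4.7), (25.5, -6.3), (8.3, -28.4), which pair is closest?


d(P0,P1) = 29.7431, d(P0,P2) = 26.7944, d(P1,P2) = 28.0045
Closest: P0 and P2

Closest pair: (-4.2, -4.7) and (8.3, -28.4), distance = 26.7944


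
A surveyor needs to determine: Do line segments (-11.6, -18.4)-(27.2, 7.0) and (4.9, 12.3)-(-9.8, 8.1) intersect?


Cross products: d1=381.99, d2=171.57, d3=772.06, d4=982.48
d1*d2 < 0 and d3*d4 < 0? no

No, they don't intersect


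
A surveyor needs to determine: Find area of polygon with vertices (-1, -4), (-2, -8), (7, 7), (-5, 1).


Shoelace sum: ((-1)*(-8) - (-2)*(-4)) + ((-2)*7 - 7*(-8)) + (7*1 - (-5)*7) + ((-5)*(-4) - (-1)*1)
= 105
Area = |105|/2 = 52.5

52.5


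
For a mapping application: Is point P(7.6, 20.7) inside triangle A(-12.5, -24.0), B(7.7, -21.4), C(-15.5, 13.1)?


Cross products: AB x AP = 850.68, BC x BP = -973.27, CA x CP = 879.81
All same sign? no

No, outside


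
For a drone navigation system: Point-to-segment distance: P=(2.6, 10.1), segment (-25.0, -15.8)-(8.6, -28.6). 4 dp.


Project P onto AB: t = 0.4609 (clamped to [0,1])
Closest point on segment: (-9.5141, -21.6994)
Distance: 34.0287

34.0287


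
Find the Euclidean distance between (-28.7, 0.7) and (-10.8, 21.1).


dx=17.9, dy=20.4
d^2 = 17.9^2 + 20.4^2 = 736.57
d = sqrt(736.57) = 27.1398

27.1398


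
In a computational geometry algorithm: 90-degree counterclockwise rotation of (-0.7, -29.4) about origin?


90° CCW: (x,y) -> (-y, x)
(-0.7,-29.4) -> (29.4, -0.7)

(29.4, -0.7)


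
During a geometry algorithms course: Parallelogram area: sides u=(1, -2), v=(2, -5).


|u x v| = |1*(-5) - (-2)*2|
= |(-5) - (-4)| = 1

1


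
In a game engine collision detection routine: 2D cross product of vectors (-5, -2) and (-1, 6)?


u x v = u_x*v_y - u_y*v_x = (-5)*6 - (-2)*(-1)
= (-30) - 2 = -32

-32


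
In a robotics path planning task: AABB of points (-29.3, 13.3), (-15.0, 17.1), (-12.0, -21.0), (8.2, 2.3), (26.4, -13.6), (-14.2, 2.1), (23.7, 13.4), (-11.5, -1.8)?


x range: [-29.3, 26.4]
y range: [-21, 17.1]
Bounding box: (-29.3,-21) to (26.4,17.1)

(-29.3,-21) to (26.4,17.1)


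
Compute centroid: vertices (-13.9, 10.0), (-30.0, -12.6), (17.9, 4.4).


Centroid = ((x_A+x_B+x_C)/3, (y_A+y_B+y_C)/3)
= (((-13.9)+(-30)+17.9)/3, (10+(-12.6)+4.4)/3)
= (-8.6667, 0.6)

(-8.6667, 0.6)


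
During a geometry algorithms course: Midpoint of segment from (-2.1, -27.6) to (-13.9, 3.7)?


M = (((-2.1)+(-13.9))/2, ((-27.6)+3.7)/2)
= (-8, -11.95)

(-8, -11.95)


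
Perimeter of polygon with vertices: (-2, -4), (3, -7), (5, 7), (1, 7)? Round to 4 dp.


Sides: (-2, -4)->(3, -7): sqrt(34) = 5.830952, (3, -7)->(5, 7): sqrt(200) = 14.142136, (5, 7)->(1, 7): sqrt(16) = 4, (1, 7)->(-2, -4): sqrt(130) = 11.401754
Sum = 35.374842
Perimeter = 35.3748

35.3748


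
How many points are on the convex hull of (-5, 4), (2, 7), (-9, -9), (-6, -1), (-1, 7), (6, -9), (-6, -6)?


Convex hull vertices (CCW): (-9, -9), (6, -9), (2, 7), (-1, 7), (-5, 4)
Count = 5

5


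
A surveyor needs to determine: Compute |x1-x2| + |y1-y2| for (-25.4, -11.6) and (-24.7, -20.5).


|(-25.4)-(-24.7)| + |(-11.6)-(-20.5)| = 0.7 + 8.9 = 9.6

9.6


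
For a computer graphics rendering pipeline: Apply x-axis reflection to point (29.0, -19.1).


Reflection over x-axis: (x,y) -> (x,-y)
(29, -19.1) -> (29, 19.1)

(29, 19.1)


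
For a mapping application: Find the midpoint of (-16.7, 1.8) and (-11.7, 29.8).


M = (((-16.7)+(-11.7))/2, (1.8+29.8)/2)
= (-14.2, 15.8)

(-14.2, 15.8)


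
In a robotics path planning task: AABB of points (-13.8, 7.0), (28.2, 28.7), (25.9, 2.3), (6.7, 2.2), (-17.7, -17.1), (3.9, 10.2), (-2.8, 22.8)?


x range: [-17.7, 28.2]
y range: [-17.1, 28.7]
Bounding box: (-17.7,-17.1) to (28.2,28.7)

(-17.7,-17.1) to (28.2,28.7)


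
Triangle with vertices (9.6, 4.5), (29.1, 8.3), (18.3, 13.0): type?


Side lengths squared: AB^2=394.69, BC^2=138.73, CA^2=147.94
Sorted: [138.73, 147.94, 394.69]
By sides: Scalene, By angles: Obtuse

Scalene, Obtuse


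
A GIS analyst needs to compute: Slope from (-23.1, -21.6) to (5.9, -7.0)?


slope = (y2-y1)/(x2-x1) = ((-7)-(-21.6))/(5.9-(-23.1)) = 14.6/29 = 0.5034

0.5034


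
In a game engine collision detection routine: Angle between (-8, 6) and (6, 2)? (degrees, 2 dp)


u.v = -36, |u| = sqrt(100) = 10, |v| = sqrt(40) = 6.3246
cos(theta) = u.v/(|u||v|) = -36/sqrt(4000) = -0.56921
theta = acos(-0.56921) = 124.7 degrees

124.7 degrees


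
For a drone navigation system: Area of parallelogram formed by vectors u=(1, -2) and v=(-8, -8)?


|u x v| = |1*(-8) - (-2)*(-8)|
= |(-8) - 16| = 24

24


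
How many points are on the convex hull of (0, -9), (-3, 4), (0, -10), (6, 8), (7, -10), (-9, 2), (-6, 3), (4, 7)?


Convex hull vertices (CCW): (-9, 2), (0, -10), (7, -10), (6, 8)
Count = 4

4


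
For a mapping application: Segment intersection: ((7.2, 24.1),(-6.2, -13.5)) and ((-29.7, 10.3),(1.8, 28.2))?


Cross products: d1=-225.81, d2=-1170.35, d3=-1202.52, d4=-257.98
d1*d2 < 0 and d3*d4 < 0? no

No, they don't intersect


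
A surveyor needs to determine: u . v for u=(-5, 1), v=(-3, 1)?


u . v = u_x*v_x + u_y*v_y = (-5)*(-3) + 1*1
= 15 + 1 = 16

16


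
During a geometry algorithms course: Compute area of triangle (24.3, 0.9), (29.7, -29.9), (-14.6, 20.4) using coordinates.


Area = |x_A(y_B-y_C) + x_B(y_C-y_A) + x_C(y_A-y_B)|/2
= |(-1222.29) + 579.15 + (-449.68)|/2
= 1092.82/2 = 546.41

546.41


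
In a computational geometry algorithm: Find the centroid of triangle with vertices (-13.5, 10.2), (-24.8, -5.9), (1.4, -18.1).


Centroid = ((x_A+x_B+x_C)/3, (y_A+y_B+y_C)/3)
= (((-13.5)+(-24.8)+1.4)/3, (10.2+(-5.9)+(-18.1))/3)
= (-12.3, -4.6)

(-12.3, -4.6)


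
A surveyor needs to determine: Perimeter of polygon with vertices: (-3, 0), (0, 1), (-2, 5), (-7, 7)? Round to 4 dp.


Sides: (-3, 0)->(0, 1): sqrt(10) = 3.162278, (0, 1)->(-2, 5): sqrt(20) = 4.472136, (-2, 5)->(-7, 7): sqrt(29) = 5.385165, (-7, 7)->(-3, 0): sqrt(65) = 8.062258
Sum = 21.081837
Perimeter = 21.0818

21.0818


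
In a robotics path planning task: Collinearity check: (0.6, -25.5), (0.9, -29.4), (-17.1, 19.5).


Cross product: (0.9-0.6)*(19.5-(-25.5)) - ((-29.4)-(-25.5))*((-17.1)-0.6)
= -55.53

No, not collinear


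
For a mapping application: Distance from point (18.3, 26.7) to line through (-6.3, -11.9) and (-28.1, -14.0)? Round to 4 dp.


|cross product| = 789.82
|line direction| = sqrt(479.65) = 21.9009
Distance = 789.82/sqrt(479.65) = 36.0633

36.0633


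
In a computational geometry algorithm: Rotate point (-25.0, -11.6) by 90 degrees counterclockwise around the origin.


90° CCW: (x,y) -> (-y, x)
(-25,-11.6) -> (11.6, -25)

(11.6, -25)


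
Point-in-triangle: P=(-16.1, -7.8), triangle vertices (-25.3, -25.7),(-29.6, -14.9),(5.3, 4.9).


Cross products: AB x AP = -176.33, BC x BP = -19.51, CA x CP = -266.22
All same sign? yes

Yes, inside


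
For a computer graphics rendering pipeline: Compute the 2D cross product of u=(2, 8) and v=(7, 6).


u x v = u_x*v_y - u_y*v_x = 2*6 - 8*7
= 12 - 56 = -44

-44


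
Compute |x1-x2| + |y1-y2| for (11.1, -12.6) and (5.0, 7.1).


|11.1-5| + |(-12.6)-7.1| = 6.1 + 19.7 = 25.8

25.8


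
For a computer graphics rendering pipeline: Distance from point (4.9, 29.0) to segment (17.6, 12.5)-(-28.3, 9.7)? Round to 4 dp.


Project P onto AB: t = 0.2538 (clamped to [0,1])
Closest point on segment: (5.9499, 11.7893)
Distance: 17.2427

17.2427


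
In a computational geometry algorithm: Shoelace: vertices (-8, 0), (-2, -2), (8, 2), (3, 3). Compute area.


Shoelace sum: ((-8)*(-2) - (-2)*0) + ((-2)*2 - 8*(-2)) + (8*3 - 3*2) + (3*0 - (-8)*3)
= 70
Area = |70|/2 = 35

35


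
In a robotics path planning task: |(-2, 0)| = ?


|u| = sqrt((-2)^2 + 0^2) = sqrt(4) = 2

2


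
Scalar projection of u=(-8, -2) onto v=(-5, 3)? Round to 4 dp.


u.v = 34, |v| = sqrt(34) = 5.831
Scalar projection = u.v / |v| = 34 / sqrt(34) = 5.831

5.831


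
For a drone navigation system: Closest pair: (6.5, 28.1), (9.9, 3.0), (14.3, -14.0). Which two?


d(P0,P1) = 25.3292, d(P0,P2) = 42.8165, d(P1,P2) = 17.5602
Closest: P1 and P2

Closest pair: (9.9, 3.0) and (14.3, -14.0), distance = 17.5602


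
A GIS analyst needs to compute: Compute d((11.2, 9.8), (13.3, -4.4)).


dx=2.1, dy=-14.2
d^2 = 2.1^2 + (-14.2)^2 = 206.05
d = sqrt(206.05) = 14.3544

14.3544


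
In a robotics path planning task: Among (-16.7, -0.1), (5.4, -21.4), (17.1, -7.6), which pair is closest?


d(P0,P1) = 30.6936, d(P0,P2) = 34.6221, d(P1,P2) = 18.0923
Closest: P1 and P2

Closest pair: (5.4, -21.4) and (17.1, -7.6), distance = 18.0923


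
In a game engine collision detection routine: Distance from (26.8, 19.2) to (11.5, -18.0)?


dx=-15.3, dy=-37.2
d^2 = (-15.3)^2 + (-37.2)^2 = 1617.93
d = sqrt(1617.93) = 40.2235

40.2235


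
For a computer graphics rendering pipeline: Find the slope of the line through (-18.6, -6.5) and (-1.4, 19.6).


slope = (y2-y1)/(x2-x1) = (19.6-(-6.5))/((-1.4)-(-18.6)) = 26.1/17.2 = 1.5174

1.5174


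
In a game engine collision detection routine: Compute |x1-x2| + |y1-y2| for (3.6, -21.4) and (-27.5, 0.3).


|3.6-(-27.5)| + |(-21.4)-0.3| = 31.1 + 21.7 = 52.8

52.8


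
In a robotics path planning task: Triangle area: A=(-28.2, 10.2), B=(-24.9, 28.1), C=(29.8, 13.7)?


Area = |x_A(y_B-y_C) + x_B(y_C-y_A) + x_C(y_A-y_B)|/2
= |(-406.08) + (-87.15) + (-533.42)|/2
= 1026.65/2 = 513.325

513.325


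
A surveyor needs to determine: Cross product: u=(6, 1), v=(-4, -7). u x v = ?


u x v = u_x*v_y - u_y*v_x = 6*(-7) - 1*(-4)
= (-42) - (-4) = -38

-38


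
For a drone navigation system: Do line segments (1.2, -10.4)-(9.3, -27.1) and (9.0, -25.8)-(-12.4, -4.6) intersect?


Cross products: d1=-164.2, d2=21.46, d3=5.52, d4=-180.14
d1*d2 < 0 and d3*d4 < 0? yes

Yes, they intersect


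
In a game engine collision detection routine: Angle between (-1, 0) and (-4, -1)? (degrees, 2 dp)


u.v = 4, |u| = sqrt(1) = 1, |v| = sqrt(17) = 4.1231
cos(theta) = u.v/(|u||v|) = 4/sqrt(17) = 0.970143
theta = acos(0.970143) = 14.04 degrees

14.04 degrees


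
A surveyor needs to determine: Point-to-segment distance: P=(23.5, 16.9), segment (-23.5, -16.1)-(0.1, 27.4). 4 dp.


Project P onto AB: t = 1 (clamped to [0,1])
Closest point on segment: (0.1, 27.4)
Distance: 25.6478

25.6478


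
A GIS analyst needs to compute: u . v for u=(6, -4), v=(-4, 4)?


u . v = u_x*v_x + u_y*v_y = 6*(-4) + (-4)*4
= (-24) + (-16) = -40

-40


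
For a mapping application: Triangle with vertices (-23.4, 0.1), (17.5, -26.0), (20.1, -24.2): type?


Side lengths squared: AB^2=2354.02, BC^2=10, CA^2=2482.74
Sorted: [10, 2354.02, 2482.74]
By sides: Scalene, By angles: Obtuse

Scalene, Obtuse


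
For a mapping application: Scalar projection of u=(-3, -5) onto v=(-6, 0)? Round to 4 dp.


u.v = 18, |v| = sqrt(36) = 6
Scalar projection = u.v / |v| = 18 / sqrt(36) = 3

3


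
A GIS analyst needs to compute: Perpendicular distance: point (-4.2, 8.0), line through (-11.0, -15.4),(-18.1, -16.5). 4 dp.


|cross product| = 158.66
|line direction| = sqrt(51.62) = 7.1847
Distance = 158.66/sqrt(51.62) = 22.083

22.083


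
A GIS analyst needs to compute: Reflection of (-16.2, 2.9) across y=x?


Reflection over y=x: (x,y) -> (y,x)
(-16.2, 2.9) -> (2.9, -16.2)

(2.9, -16.2)


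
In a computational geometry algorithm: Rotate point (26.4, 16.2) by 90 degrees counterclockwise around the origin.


90° CCW: (x,y) -> (-y, x)
(26.4,16.2) -> (-16.2, 26.4)

(-16.2, 26.4)


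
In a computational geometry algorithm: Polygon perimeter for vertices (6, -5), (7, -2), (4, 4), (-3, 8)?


Sides: (6, -5)->(7, -2): sqrt(10) = 3.162278, (7, -2)->(4, 4): sqrt(45) = 6.708204, (4, 4)->(-3, 8): sqrt(65) = 8.062258, (-3, 8)->(6, -5): sqrt(250) = 15.811388
Sum = 33.744128
Perimeter = 33.7441

33.7441


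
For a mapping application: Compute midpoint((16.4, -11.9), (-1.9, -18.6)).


M = ((16.4+(-1.9))/2, ((-11.9)+(-18.6))/2)
= (7.25, -15.25)

(7.25, -15.25)


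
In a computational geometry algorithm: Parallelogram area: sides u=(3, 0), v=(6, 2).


|u x v| = |3*2 - 0*6|
= |6 - 0| = 6

6


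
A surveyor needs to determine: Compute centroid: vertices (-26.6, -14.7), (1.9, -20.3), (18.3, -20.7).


Centroid = ((x_A+x_B+x_C)/3, (y_A+y_B+y_C)/3)
= (((-26.6)+1.9+18.3)/3, ((-14.7)+(-20.3)+(-20.7))/3)
= (-2.1333, -18.5667)

(-2.1333, -18.5667)


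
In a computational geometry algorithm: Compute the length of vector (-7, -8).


|u| = sqrt((-7)^2 + (-8)^2) = sqrt(113) = 10.6301

10.6301


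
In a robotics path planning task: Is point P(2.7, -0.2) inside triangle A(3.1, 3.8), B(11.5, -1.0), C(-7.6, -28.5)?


Cross products: AB x AP = -35.52, BC x BP = -257.28, CA x CP = -29.88
All same sign? yes

Yes, inside


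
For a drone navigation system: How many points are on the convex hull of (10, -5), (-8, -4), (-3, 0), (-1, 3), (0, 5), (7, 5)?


Convex hull vertices (CCW): (-8, -4), (10, -5), (7, 5), (0, 5)
Count = 4

4


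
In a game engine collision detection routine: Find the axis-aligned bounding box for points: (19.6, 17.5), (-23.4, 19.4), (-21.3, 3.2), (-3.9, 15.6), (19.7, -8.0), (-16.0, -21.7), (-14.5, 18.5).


x range: [-23.4, 19.7]
y range: [-21.7, 19.4]
Bounding box: (-23.4,-21.7) to (19.7,19.4)

(-23.4,-21.7) to (19.7,19.4)


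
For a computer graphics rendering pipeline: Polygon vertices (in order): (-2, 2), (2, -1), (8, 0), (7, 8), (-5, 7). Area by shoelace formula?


Shoelace sum: ((-2)*(-1) - 2*2) + (2*0 - 8*(-1)) + (8*8 - 7*0) + (7*7 - (-5)*8) + ((-5)*2 - (-2)*7)
= 163
Area = |163|/2 = 81.5

81.5


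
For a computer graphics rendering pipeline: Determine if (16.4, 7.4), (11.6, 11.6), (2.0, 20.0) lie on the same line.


Cross product: (11.6-16.4)*(20-7.4) - (11.6-7.4)*(2-16.4)
= 0

Yes, collinear


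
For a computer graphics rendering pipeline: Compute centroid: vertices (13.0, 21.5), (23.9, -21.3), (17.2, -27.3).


Centroid = ((x_A+x_B+x_C)/3, (y_A+y_B+y_C)/3)
= ((13+23.9+17.2)/3, (21.5+(-21.3)+(-27.3))/3)
= (18.0333, -9.0333)

(18.0333, -9.0333)


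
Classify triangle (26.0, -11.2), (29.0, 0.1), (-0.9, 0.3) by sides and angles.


Side lengths squared: AB^2=136.69, BC^2=894.05, CA^2=855.86
Sorted: [136.69, 855.86, 894.05]
By sides: Scalene, By angles: Acute

Scalene, Acute


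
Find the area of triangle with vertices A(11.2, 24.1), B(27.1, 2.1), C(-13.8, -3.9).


Area = |x_A(y_B-y_C) + x_B(y_C-y_A) + x_C(y_A-y_B)|/2
= |67.2 + (-758.8) + (-303.6)|/2
= 995.2/2 = 497.6

497.6


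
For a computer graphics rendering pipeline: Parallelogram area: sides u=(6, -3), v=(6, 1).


|u x v| = |6*1 - (-3)*6|
= |6 - (-18)| = 24

24


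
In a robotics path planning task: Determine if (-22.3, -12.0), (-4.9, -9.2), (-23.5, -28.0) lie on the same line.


Cross product: ((-4.9)-(-22.3))*((-28)-(-12)) - ((-9.2)-(-12))*((-23.5)-(-22.3))
= -275.04

No, not collinear


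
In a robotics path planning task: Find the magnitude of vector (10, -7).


|u| = sqrt(10^2 + (-7)^2) = sqrt(149) = 12.2066

12.2066


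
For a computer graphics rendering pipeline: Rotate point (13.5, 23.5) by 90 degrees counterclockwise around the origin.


90° CCW: (x,y) -> (-y, x)
(13.5,23.5) -> (-23.5, 13.5)

(-23.5, 13.5)


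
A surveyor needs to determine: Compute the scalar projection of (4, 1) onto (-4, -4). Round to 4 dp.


u.v = -20, |v| = sqrt(32) = 5.6569
Scalar projection = u.v / |v| = -20 / sqrt(32) = -3.5355

-3.5355


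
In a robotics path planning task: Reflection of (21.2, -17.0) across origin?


Reflection over origin: (x,y) -> (-x,-y)
(21.2, -17) -> (-21.2, 17)

(-21.2, 17)


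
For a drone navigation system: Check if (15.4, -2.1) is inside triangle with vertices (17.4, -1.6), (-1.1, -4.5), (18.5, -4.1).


Cross products: AB x AP = 3.45, BC x BP = 40.44, CA x CP = 5.55
All same sign? yes

Yes, inside


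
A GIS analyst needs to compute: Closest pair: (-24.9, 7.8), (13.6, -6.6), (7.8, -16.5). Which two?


d(P0,P1) = 41.1049, d(P0,P2) = 40.7404, d(P1,P2) = 11.4739
Closest: P1 and P2

Closest pair: (13.6, -6.6) and (7.8, -16.5), distance = 11.4739


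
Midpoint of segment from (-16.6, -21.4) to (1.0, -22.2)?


M = (((-16.6)+1)/2, ((-21.4)+(-22.2))/2)
= (-7.8, -21.8)

(-7.8, -21.8)


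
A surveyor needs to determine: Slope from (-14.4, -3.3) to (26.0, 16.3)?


slope = (y2-y1)/(x2-x1) = (16.3-(-3.3))/(26-(-14.4)) = 19.6/40.4 = 0.4851

0.4851


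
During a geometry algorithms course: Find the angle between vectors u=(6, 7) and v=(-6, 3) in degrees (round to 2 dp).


u.v = -15, |u| = sqrt(85) = 9.2195, |v| = sqrt(45) = 6.7082
cos(theta) = u.v/(|u||v|) = -15/sqrt(3825) = -0.242536
theta = acos(-0.242536) = 104.04 degrees

104.04 degrees


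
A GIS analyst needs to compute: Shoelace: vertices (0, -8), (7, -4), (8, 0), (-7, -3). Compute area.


Shoelace sum: (0*(-4) - 7*(-8)) + (7*0 - 8*(-4)) + (8*(-3) - (-7)*0) + ((-7)*(-8) - 0*(-3))
= 120
Area = |120|/2 = 60

60


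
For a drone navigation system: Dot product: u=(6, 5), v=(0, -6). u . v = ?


u . v = u_x*v_x + u_y*v_y = 6*0 + 5*(-6)
= 0 + (-30) = -30

-30


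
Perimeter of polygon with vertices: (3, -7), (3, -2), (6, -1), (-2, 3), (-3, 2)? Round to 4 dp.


Sides: (3, -7)->(3, -2): sqrt(25) = 5, (3, -2)->(6, -1): sqrt(10) = 3.162278, (6, -1)->(-2, 3): sqrt(80) = 8.944272, (-2, 3)->(-3, 2): sqrt(2) = 1.414214, (-3, 2)->(3, -7): sqrt(117) = 10.816654
Sum = 29.337418
Perimeter = 29.3374

29.3374


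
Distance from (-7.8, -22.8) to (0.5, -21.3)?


dx=8.3, dy=1.5
d^2 = 8.3^2 + 1.5^2 = 71.14
d = sqrt(71.14) = 8.4345

8.4345


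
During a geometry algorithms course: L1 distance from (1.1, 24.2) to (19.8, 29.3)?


|1.1-19.8| + |24.2-29.3| = 18.7 + 5.1 = 23.8

23.8


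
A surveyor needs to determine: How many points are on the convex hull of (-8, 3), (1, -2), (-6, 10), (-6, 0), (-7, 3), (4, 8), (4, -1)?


Convex hull vertices (CCW): (-8, 3), (-6, 0), (1, -2), (4, -1), (4, 8), (-6, 10)
Count = 6

6


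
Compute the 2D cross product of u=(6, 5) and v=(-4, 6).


u x v = u_x*v_y - u_y*v_x = 6*6 - 5*(-4)
= 36 - (-20) = 56

56


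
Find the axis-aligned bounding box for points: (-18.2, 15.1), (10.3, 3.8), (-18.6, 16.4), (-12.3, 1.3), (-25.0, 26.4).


x range: [-25, 10.3]
y range: [1.3, 26.4]
Bounding box: (-25,1.3) to (10.3,26.4)

(-25,1.3) to (10.3,26.4)


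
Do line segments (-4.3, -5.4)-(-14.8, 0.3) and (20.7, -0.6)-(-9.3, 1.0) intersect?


Cross products: d1=184, d2=29.8, d3=-192.9, d4=-38.7
d1*d2 < 0 and d3*d4 < 0? no

No, they don't intersect


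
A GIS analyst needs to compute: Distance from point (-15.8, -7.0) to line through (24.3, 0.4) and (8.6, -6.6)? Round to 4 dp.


|cross product| = 164.52
|line direction| = sqrt(295.49) = 17.1898
Distance = 164.52/sqrt(295.49) = 9.5708

9.5708


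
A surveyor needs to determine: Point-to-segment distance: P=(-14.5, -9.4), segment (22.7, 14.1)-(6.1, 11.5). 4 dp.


Project P onto AB: t = 1 (clamped to [0,1])
Closest point on segment: (6.1, 11.5)
Distance: 29.3457

29.3457


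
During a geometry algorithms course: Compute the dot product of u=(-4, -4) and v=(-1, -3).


u . v = u_x*v_x + u_y*v_y = (-4)*(-1) + (-4)*(-3)
= 4 + 12 = 16

16


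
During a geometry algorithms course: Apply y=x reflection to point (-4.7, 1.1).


Reflection over y=x: (x,y) -> (y,x)
(-4.7, 1.1) -> (1.1, -4.7)

(1.1, -4.7)


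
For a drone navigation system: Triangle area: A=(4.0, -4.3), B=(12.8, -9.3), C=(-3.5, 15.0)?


Area = |x_A(y_B-y_C) + x_B(y_C-y_A) + x_C(y_A-y_B)|/2
= |(-97.2) + 247.04 + (-17.5)|/2
= 132.34/2 = 66.17

66.17


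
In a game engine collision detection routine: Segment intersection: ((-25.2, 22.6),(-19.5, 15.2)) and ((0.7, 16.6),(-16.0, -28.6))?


Cross products: d1=-1270.88, d2=-889.66, d3=157.46, d4=-223.76
d1*d2 < 0 and d3*d4 < 0? no

No, they don't intersect


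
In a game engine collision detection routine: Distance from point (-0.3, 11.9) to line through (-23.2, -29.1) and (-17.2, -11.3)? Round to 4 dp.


|cross product| = 161.62
|line direction| = sqrt(352.84) = 18.784
Distance = 161.62/sqrt(352.84) = 8.6041

8.6041


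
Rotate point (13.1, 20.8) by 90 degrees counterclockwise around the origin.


90° CCW: (x,y) -> (-y, x)
(13.1,20.8) -> (-20.8, 13.1)

(-20.8, 13.1)


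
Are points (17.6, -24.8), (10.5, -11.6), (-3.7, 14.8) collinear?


Cross product: (10.5-17.6)*(14.8-(-24.8)) - ((-11.6)-(-24.8))*((-3.7)-17.6)
= 0

Yes, collinear


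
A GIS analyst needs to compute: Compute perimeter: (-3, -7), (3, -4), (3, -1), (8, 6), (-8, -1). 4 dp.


Sides: (-3, -7)->(3, -4): sqrt(45) = 6.708204, (3, -4)->(3, -1): sqrt(9) = 3, (3, -1)->(8, 6): sqrt(74) = 8.602325, (8, 6)->(-8, -1): sqrt(305) = 17.464249, (-8, -1)->(-3, -7): sqrt(61) = 7.81025
Sum = 43.585028
Perimeter = 43.585

43.585


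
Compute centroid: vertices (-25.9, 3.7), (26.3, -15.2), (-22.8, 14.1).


Centroid = ((x_A+x_B+x_C)/3, (y_A+y_B+y_C)/3)
= (((-25.9)+26.3+(-22.8))/3, (3.7+(-15.2)+14.1)/3)
= (-7.4667, 0.8667)

(-7.4667, 0.8667)


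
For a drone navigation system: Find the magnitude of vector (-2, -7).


|u| = sqrt((-2)^2 + (-7)^2) = sqrt(53) = 7.2801

7.2801


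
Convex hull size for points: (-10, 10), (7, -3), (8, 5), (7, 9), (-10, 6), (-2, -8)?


Convex hull vertices (CCW): (-10, 6), (-2, -8), (7, -3), (8, 5), (7, 9), (-10, 10)
Count = 6

6


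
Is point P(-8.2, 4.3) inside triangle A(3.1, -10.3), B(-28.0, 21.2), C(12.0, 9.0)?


Cross products: AB x AP = -98.11, BC x BP = -434.44, CA x CP = -348.03
All same sign? yes

Yes, inside


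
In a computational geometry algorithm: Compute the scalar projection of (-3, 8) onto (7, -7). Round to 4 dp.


u.v = -77, |v| = sqrt(98) = 9.8995
Scalar projection = u.v / |v| = -77 / sqrt(98) = -7.7782

-7.7782


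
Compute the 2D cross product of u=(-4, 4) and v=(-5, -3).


u x v = u_x*v_y - u_y*v_x = (-4)*(-3) - 4*(-5)
= 12 - (-20) = 32

32


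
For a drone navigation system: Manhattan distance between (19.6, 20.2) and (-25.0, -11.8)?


|19.6-(-25)| + |20.2-(-11.8)| = 44.6 + 32 = 76.6

76.6


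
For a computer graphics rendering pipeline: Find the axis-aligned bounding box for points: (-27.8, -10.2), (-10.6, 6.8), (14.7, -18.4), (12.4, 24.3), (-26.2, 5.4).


x range: [-27.8, 14.7]
y range: [-18.4, 24.3]
Bounding box: (-27.8,-18.4) to (14.7,24.3)

(-27.8,-18.4) to (14.7,24.3)


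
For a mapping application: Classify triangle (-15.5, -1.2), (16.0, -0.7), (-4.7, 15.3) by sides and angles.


Side lengths squared: AB^2=992.5, BC^2=684.49, CA^2=388.89
Sorted: [388.89, 684.49, 992.5]
By sides: Scalene, By angles: Acute

Scalene, Acute


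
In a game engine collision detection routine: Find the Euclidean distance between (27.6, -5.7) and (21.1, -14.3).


dx=-6.5, dy=-8.6
d^2 = (-6.5)^2 + (-8.6)^2 = 116.21
d = sqrt(116.21) = 10.7801

10.7801


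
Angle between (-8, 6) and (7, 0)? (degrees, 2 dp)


u.v = -56, |u| = sqrt(100) = 10, |v| = sqrt(49) = 7
cos(theta) = u.v/(|u||v|) = -56/sqrt(4900) = -0.8
theta = acos(-0.8) = 143.13 degrees

143.13 degrees


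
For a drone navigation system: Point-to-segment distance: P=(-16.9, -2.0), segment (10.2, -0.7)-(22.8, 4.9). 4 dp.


Project P onto AB: t = 0 (clamped to [0,1])
Closest point on segment: (10.2, -0.7)
Distance: 27.1312

27.1312


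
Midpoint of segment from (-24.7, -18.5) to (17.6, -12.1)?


M = (((-24.7)+17.6)/2, ((-18.5)+(-12.1))/2)
= (-3.55, -15.3)

(-3.55, -15.3)


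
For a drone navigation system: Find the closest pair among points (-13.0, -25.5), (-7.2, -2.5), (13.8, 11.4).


d(P0,P1) = 23.72, d(P0,P2) = 45.6054, d(P1,P2) = 25.1835
Closest: P0 and P1

Closest pair: (-13.0, -25.5) and (-7.2, -2.5), distance = 23.72


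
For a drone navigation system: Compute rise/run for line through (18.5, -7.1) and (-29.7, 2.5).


slope = (y2-y1)/(x2-x1) = (2.5-(-7.1))/((-29.7)-18.5) = 9.6/(-48.2) = -0.1992

-0.1992


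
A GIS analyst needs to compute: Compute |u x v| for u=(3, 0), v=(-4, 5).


|u x v| = |3*5 - 0*(-4)|
= |15 - 0| = 15

15


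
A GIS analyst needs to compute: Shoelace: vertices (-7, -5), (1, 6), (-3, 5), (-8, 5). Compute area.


Shoelace sum: ((-7)*6 - 1*(-5)) + (1*5 - (-3)*6) + ((-3)*5 - (-8)*5) + ((-8)*(-5) - (-7)*5)
= 86
Area = |86|/2 = 43

43


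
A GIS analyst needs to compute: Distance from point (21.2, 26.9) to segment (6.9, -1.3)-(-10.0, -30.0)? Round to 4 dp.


Project P onto AB: t = 0 (clamped to [0,1])
Closest point on segment: (6.9, -1.3)
Distance: 31.6185

31.6185


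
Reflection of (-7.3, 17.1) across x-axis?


Reflection over x-axis: (x,y) -> (x,-y)
(-7.3, 17.1) -> (-7.3, -17.1)

(-7.3, -17.1)


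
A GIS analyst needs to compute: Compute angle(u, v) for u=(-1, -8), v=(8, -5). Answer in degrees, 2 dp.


u.v = 32, |u| = sqrt(65) = 8.0623, |v| = sqrt(89) = 9.434
cos(theta) = u.v/(|u||v|) = 32/sqrt(5785) = 0.420725
theta = acos(0.420725) = 65.12 degrees

65.12 degrees


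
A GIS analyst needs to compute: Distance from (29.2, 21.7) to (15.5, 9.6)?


dx=-13.7, dy=-12.1
d^2 = (-13.7)^2 + (-12.1)^2 = 334.1
d = sqrt(334.1) = 18.2784

18.2784


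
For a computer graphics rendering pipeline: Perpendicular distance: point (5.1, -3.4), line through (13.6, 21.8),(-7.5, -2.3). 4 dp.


|cross product| = 326.87
|line direction| = sqrt(1026.02) = 32.0315
Distance = 326.87/sqrt(1026.02) = 10.2046

10.2046


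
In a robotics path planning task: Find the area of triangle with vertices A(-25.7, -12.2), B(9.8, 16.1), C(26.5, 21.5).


Area = |x_A(y_B-y_C) + x_B(y_C-y_A) + x_C(y_A-y_B)|/2
= |138.78 + 330.26 + (-749.95)|/2
= 280.91/2 = 140.455

140.455


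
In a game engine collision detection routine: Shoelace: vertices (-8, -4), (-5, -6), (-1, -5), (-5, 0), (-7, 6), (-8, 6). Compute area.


Shoelace sum: ((-8)*(-6) - (-5)*(-4)) + ((-5)*(-5) - (-1)*(-6)) + ((-1)*0 - (-5)*(-5)) + ((-5)*6 - (-7)*0) + ((-7)*6 - (-8)*6) + ((-8)*(-4) - (-8)*6)
= 78
Area = |78|/2 = 39

39


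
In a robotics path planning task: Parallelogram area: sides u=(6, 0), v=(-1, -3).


|u x v| = |6*(-3) - 0*(-1)|
= |(-18) - 0| = 18

18


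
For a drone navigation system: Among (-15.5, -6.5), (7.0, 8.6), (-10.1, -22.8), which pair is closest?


d(P0,P1) = 27.0972, d(P0,P2) = 17.1712, d(P1,P2) = 35.7543
Closest: P0 and P2

Closest pair: (-15.5, -6.5) and (-10.1, -22.8), distance = 17.1712


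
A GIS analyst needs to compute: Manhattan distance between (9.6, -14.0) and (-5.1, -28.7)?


|9.6-(-5.1)| + |(-14)-(-28.7)| = 14.7 + 14.7 = 29.4

29.4


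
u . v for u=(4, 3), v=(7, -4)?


u . v = u_x*v_x + u_y*v_y = 4*7 + 3*(-4)
= 28 + (-12) = 16

16


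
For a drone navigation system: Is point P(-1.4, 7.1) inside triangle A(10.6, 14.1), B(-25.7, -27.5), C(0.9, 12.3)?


Cross products: AB x AP = -245.1, BC x BP = -46.78, CA x CP = -46.3
All same sign? yes

Yes, inside


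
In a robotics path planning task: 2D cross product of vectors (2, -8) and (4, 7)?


u x v = u_x*v_y - u_y*v_x = 2*7 - (-8)*4
= 14 - (-32) = 46

46


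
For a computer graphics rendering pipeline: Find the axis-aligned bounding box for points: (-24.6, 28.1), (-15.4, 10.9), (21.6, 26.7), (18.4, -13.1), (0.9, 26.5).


x range: [-24.6, 21.6]
y range: [-13.1, 28.1]
Bounding box: (-24.6,-13.1) to (21.6,28.1)

(-24.6,-13.1) to (21.6,28.1)


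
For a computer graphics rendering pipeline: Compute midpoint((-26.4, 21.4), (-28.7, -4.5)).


M = (((-26.4)+(-28.7))/2, (21.4+(-4.5))/2)
= (-27.55, 8.45)

(-27.55, 8.45)


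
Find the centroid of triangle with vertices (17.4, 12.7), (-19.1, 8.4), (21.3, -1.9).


Centroid = ((x_A+x_B+x_C)/3, (y_A+y_B+y_C)/3)
= ((17.4+(-19.1)+21.3)/3, (12.7+8.4+(-1.9))/3)
= (6.5333, 6.4)

(6.5333, 6.4)


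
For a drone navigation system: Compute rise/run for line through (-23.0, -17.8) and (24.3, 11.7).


slope = (y2-y1)/(x2-x1) = (11.7-(-17.8))/(24.3-(-23)) = 29.5/47.3 = 0.6237

0.6237


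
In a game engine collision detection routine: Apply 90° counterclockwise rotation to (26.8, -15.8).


90° CCW: (x,y) -> (-y, x)
(26.8,-15.8) -> (15.8, 26.8)

(15.8, 26.8)


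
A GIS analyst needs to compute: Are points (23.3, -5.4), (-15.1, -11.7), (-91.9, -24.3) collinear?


Cross product: ((-15.1)-23.3)*((-24.3)-(-5.4)) - ((-11.7)-(-5.4))*((-91.9)-23.3)
= 0

Yes, collinear


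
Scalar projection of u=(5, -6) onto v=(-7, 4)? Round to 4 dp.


u.v = -59, |v| = sqrt(65) = 8.0623
Scalar projection = u.v / |v| = -59 / sqrt(65) = -7.318

-7.318


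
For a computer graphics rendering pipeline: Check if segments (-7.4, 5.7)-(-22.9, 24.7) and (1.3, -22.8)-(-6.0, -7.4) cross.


Cross products: d1=-74.07, d2=25.93, d3=276.45, d4=176.45
d1*d2 < 0 and d3*d4 < 0? no

No, they don't intersect


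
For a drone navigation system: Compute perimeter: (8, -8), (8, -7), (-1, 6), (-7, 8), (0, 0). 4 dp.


Sides: (8, -8)->(8, -7): sqrt(1) = 1, (8, -7)->(-1, 6): sqrt(250) = 15.811388, (-1, 6)->(-7, 8): sqrt(40) = 6.324555, (-7, 8)->(0, 0): sqrt(113) = 10.630146, (0, 0)->(8, -8): sqrt(128) = 11.313708
Sum = 45.079797
Perimeter = 45.0798

45.0798


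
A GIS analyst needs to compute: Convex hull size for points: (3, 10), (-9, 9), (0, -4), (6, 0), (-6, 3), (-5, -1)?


Convex hull vertices (CCW): (-9, 9), (-5, -1), (0, -4), (6, 0), (3, 10)
Count = 5

5


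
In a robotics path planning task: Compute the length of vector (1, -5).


|u| = sqrt(1^2 + (-5)^2) = sqrt(26) = 5.099

5.099


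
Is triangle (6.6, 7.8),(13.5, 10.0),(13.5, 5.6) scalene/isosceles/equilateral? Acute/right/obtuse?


Side lengths squared: AB^2=52.45, BC^2=19.36, CA^2=52.45
Sorted: [19.36, 52.45, 52.45]
By sides: Isosceles, By angles: Acute

Isosceles, Acute


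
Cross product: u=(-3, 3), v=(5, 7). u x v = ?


u x v = u_x*v_y - u_y*v_x = (-3)*7 - 3*5
= (-21) - 15 = -36

-36


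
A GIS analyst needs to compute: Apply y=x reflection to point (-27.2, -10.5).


Reflection over y=x: (x,y) -> (y,x)
(-27.2, -10.5) -> (-10.5, -27.2)

(-10.5, -27.2)


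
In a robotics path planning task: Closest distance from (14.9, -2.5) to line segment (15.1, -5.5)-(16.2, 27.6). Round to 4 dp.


Project P onto AB: t = 0.0903 (clamped to [0,1])
Closest point on segment: (15.1994, -2.5099)
Distance: 0.2995

0.2995


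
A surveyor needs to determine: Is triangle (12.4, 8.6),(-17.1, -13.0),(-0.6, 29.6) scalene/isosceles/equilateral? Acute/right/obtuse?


Side lengths squared: AB^2=1336.81, BC^2=2087.01, CA^2=610
Sorted: [610, 1336.81, 2087.01]
By sides: Scalene, By angles: Obtuse

Scalene, Obtuse


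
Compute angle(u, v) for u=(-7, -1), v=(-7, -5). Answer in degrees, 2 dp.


u.v = 54, |u| = sqrt(50) = 7.0711, |v| = sqrt(74) = 8.6023
cos(theta) = u.v/(|u||v|) = 54/sqrt(3700) = 0.887755
theta = acos(0.887755) = 27.41 degrees

27.41 degrees


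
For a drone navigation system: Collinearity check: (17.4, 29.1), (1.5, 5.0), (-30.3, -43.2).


Cross product: (1.5-17.4)*((-43.2)-29.1) - (5-29.1)*((-30.3)-17.4)
= 0

Yes, collinear


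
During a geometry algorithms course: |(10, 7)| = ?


|u| = sqrt(10^2 + 7^2) = sqrt(149) = 12.2066

12.2066


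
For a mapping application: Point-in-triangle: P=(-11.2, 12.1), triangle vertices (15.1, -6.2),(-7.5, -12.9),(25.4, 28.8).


Cross products: AB x AP = -589.79, BC x BP = 976.79, CA x CP = -1108.99
All same sign? no

No, outside


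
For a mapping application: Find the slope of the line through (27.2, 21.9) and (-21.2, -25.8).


slope = (y2-y1)/(x2-x1) = ((-25.8)-21.9)/((-21.2)-27.2) = (-47.7)/(-48.4) = 0.9855

0.9855


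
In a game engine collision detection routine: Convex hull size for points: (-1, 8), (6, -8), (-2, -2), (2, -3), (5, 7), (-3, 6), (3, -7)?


Convex hull vertices (CCW): (-3, 6), (-2, -2), (3, -7), (6, -8), (5, 7), (-1, 8)
Count = 6

6


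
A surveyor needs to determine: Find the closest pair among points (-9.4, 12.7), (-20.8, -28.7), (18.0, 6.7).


d(P0,P1) = 42.9409, d(P0,P2) = 28.0492, d(P1,P2) = 52.5224
Closest: P0 and P2

Closest pair: (-9.4, 12.7) and (18.0, 6.7), distance = 28.0492


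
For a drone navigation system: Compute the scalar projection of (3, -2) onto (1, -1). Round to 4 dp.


u.v = 5, |v| = sqrt(2) = 1.4142
Scalar projection = u.v / |v| = 5 / sqrt(2) = 3.5355

3.5355


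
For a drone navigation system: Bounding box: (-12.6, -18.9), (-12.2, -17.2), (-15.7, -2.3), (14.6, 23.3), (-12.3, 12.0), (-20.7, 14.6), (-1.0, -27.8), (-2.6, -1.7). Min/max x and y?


x range: [-20.7, 14.6]
y range: [-27.8, 23.3]
Bounding box: (-20.7,-27.8) to (14.6,23.3)

(-20.7,-27.8) to (14.6,23.3)


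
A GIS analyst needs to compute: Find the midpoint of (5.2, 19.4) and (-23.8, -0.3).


M = ((5.2+(-23.8))/2, (19.4+(-0.3))/2)
= (-9.3, 9.55)

(-9.3, 9.55)


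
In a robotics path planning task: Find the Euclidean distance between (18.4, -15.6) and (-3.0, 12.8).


dx=-21.4, dy=28.4
d^2 = (-21.4)^2 + 28.4^2 = 1264.52
d = sqrt(1264.52) = 35.5601

35.5601


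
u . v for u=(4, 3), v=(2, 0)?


u . v = u_x*v_x + u_y*v_y = 4*2 + 3*0
= 8 + 0 = 8

8


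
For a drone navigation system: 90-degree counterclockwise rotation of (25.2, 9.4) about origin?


90° CCW: (x,y) -> (-y, x)
(25.2,9.4) -> (-9.4, 25.2)

(-9.4, 25.2)


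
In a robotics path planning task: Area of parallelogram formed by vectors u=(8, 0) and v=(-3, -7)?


|u x v| = |8*(-7) - 0*(-3)|
= |(-56) - 0| = 56

56


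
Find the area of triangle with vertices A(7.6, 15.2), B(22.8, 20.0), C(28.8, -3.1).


Area = |x_A(y_B-y_C) + x_B(y_C-y_A) + x_C(y_A-y_B)|/2
= |175.56 + (-417.24) + (-138.24)|/2
= 379.92/2 = 189.96

189.96


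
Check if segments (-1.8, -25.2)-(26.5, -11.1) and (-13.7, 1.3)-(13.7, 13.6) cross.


Cross products: d1=-872.47, d2=-834.22, d3=917.74, d4=879.49
d1*d2 < 0 and d3*d4 < 0? no

No, they don't intersect


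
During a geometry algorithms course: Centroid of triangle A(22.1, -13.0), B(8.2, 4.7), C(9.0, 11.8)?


Centroid = ((x_A+x_B+x_C)/3, (y_A+y_B+y_C)/3)
= ((22.1+8.2+9)/3, ((-13)+4.7+11.8)/3)
= (13.1, 1.1667)

(13.1, 1.1667)


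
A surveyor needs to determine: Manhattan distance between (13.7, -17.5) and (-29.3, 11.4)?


|13.7-(-29.3)| + |(-17.5)-11.4| = 43 + 28.9 = 71.9

71.9


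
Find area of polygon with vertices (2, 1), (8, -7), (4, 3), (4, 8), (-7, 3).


Shoelace sum: (2*(-7) - 8*1) + (8*3 - 4*(-7)) + (4*8 - 4*3) + (4*3 - (-7)*8) + ((-7)*1 - 2*3)
= 105
Area = |105|/2 = 52.5

52.5


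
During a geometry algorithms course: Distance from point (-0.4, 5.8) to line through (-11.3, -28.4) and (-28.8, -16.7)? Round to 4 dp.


|cross product| = 726.03
|line direction| = sqrt(443.14) = 21.0509
Distance = 726.03/sqrt(443.14) = 34.4893

34.4893


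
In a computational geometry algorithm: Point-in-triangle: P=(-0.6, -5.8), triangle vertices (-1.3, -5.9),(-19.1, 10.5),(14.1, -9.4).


Cross products: AB x AP = -13.26, BC x BP = -173.01, CA x CP = -3.99
All same sign? yes

Yes, inside


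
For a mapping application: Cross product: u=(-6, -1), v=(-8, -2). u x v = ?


u x v = u_x*v_y - u_y*v_x = (-6)*(-2) - (-1)*(-8)
= 12 - 8 = 4

4
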